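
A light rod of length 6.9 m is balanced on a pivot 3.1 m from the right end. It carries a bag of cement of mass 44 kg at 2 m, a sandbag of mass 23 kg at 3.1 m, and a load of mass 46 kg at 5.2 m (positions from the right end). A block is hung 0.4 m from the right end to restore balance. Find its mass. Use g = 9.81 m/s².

m ≈ 17.9 kg

Take moments about the pivot (at 3.1 m from the right end).
Bag of cement: 44 × 9.81 = 431.6 N down at 2 m → arm 1.1 m, τ = 431.6 × 1.1 = 474.8 N·m clockwise.
Sandbag: acts at the pivot, moment arm 0 → no torque.
Load: 46 × 9.81 = 451.3 N down at 5.2 m → arm 2.1 m, τ = 451.3 × 2.1 = 947.7 N·m counterclockwise.
Net moment of known loads = 472.9 N·m counterclockwise.
An unknown mass m at 0.4 m has arm 2.7 m; its moment is m·g·2.7 clockwise.
Setting net torque to zero: m × 9.81 × 2.7 = 472.9 → m = 472.9 / (9.81 × 2.7) = 17.9 kg.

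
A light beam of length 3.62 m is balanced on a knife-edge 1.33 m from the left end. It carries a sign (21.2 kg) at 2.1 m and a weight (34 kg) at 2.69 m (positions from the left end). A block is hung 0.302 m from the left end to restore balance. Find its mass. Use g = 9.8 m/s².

Taking torques about the knife-edge (at 1.33 m from the left end):
Sign: 21.2 × 9.8 = 207.8 N down at 2.1 m → arm 0.77 m, τ = 207.8 × 0.77 = 160 N·m clockwise.
Weight: 34 × 9.8 = 333.2 N down at 2.69 m → arm 1.36 m, τ = 333.2 × 1.36 = 453.2 N·m clockwise.
Net moment of known loads = 613.2 N·m clockwise.
An unknown mass m at 0.302 m has arm 1.028 m; its moment is m·g·1.028 counterclockwise.
Setting net torque to zero: m × 9.8 × 1.028 = 613.2 → m = 613.2 / (9.8 × 1.028) = 60.9 kg.

m ≈ 60.9 kg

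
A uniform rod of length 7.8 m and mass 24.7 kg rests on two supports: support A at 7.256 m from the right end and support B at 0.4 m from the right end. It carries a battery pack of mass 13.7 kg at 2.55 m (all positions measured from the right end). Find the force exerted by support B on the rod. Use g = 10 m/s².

Taking torques about support A:
Beam weight: 24.7 × 10 = 247 N down at 3.9 m → arm 3.356 m, τ = 247 × 3.356 = 828.9 N·m clockwise.
Battery pack: 13.7 × 10 = 137 N down at 2.55 m → arm 4.706 m, τ = 137 × 4.706 = 644.7 N·m clockwise.
Net load moment about support A = 1474 N·m clockwise.
Reaction R at support B is upward at 0.4 m, arm 6.856 m → moment R × 6.856 counterclockwise.
Στ = 0 ⇒ R × 6.856 = 1474 ⇒ R = 215 N.

R_B ≈ 215 N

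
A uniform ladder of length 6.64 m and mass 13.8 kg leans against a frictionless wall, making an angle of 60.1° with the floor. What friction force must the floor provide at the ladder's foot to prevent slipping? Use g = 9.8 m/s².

Taking torques about the foot of the ladder:
Ladder weight 13.8×9.8 = 135.2 N acts at 3.32 m along the ladder; its horizontal arm is 3.32·cos60.1° = 1.655 m → τ = 223.8 N·m clockwise.
Wall normal N acts horizontally at the top; its moment arm is the height L sinθ = 6.64·sin60.1° = 5.756 m, counterclockwise.
Setting net torque to zero: N × 5.756 = 223.8 → N = 38.9 N.
ΣFx = 0: friction at the foot balances the wall's push, so f = N_wall = 38.9 N.

f ≈ 38.9 N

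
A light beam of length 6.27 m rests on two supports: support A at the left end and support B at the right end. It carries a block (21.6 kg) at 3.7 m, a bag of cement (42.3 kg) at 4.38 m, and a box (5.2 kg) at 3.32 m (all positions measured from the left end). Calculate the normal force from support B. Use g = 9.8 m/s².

R_B ≈ 441 N

Sum moments about support A (its reaction then has zero moment arm).
Block: 21.6 × 9.8 = 211.7 N down at 3.7 m → arm 3.7 m, τ = 211.7 × 3.7 = 783.3 N·m clockwise.
Bag of cement: 42.3 × 9.8 = 414.5 N down at 4.38 m → arm 4.38 m, τ = 414.5 × 4.38 = 1816 N·m clockwise.
Box: 5.2 × 9.8 = 50.96 N down at 3.32 m → arm 3.32 m, τ = 50.96 × 3.32 = 169.2 N·m clockwise.
Net load moment about support A = 2768 N·m clockwise.
Reaction R at support B is upward at 6.27 m, arm 6.27 m → moment R × 6.27 counterclockwise.
For rotational equilibrium, R × 6.27 = 2768, so R = 441 N.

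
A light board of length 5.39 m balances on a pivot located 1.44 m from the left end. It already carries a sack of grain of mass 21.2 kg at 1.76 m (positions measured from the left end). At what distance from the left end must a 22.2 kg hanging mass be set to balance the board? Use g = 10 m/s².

Take moments about the pivot (at 1.44 m from the left end).
Sack of grain: 21.2 × 10 = 212 N down at 1.76 m → arm 0.32 m, τ = 212 × 0.32 = 67.84 N·m clockwise.
Net moment of existing loads = 67.84 N·m clockwise.
The hanging mass weighs 22.2 × 10 = 222 N and must supply an equal counterclockwise moment, so its lever arm about the pivot is 67.84 / 222 = 0.306 m.
That puts it at 1.44 − 0.306 = 1.13 m from the left end.

x ≈ 1.13 m from the left end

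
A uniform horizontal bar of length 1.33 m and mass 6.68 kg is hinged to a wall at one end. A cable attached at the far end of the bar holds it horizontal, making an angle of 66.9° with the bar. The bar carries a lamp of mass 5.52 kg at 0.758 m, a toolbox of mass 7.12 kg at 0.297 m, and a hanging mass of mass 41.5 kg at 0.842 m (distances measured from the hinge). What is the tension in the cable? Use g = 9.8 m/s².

T ≈ 366 N

Choose the hinge as the axis so the unknown hinge reaction has zero arm there.
Beam weight: 6.68 × 9.8 = 65.46 N down at 0.665 m → arm 0.665 m, τ = 65.46 × 0.665 = 43.53 N·m clockwise.
Lamp: 5.52 × 9.8 = 54.1 N down at 0.758 m → arm 0.758 m, τ = 54.1 × 0.758 = 41.01 N·m clockwise.
Toolbox: 7.12 × 9.8 = 69.78 N down at 0.297 m → arm 0.297 m, τ = 69.78 × 0.297 = 20.72 N·m clockwise.
Hanging mass: 41.5 × 9.8 = 406.7 N down at 0.842 m → arm 0.842 m, τ = 406.7 × 0.842 = 342.4 N·m clockwise.
Total clockwise load moment = 447.7 N·m.
The cable tension T acts at 1.33 m; only its component perpendicular to the bar, T sinθ, produces torque. sin 66.9° = 0.9198.
For rotational equilibrium, T × 1.33 × 0.9198 = 447.7, so T = 447.7 / 1.223 = 366 N.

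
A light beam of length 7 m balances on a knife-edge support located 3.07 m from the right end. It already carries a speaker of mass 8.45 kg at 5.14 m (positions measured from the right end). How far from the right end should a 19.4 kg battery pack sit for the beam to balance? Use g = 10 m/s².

Sum moments about the knife-edge support (at 3.07 m from the right end) (the support reaction has zero arm there).
Speaker: 8.45 × 10 = 84.5 N down at 5.14 m → arm 2.07 m, τ = 84.5 × 2.07 = 174.9 N·m counterclockwise.
Net moment of existing loads = 174.9 N·m counterclockwise.
The battery pack weighs 19.4 × 10 = 194 N and must supply an equal clockwise moment, so its lever arm about the knife-edge support is 174.9 / 194 = 0.902 m.
That puts it at 3.07 − 0.902 = 2.17 m from the right end.

x ≈ 2.17 m from the right end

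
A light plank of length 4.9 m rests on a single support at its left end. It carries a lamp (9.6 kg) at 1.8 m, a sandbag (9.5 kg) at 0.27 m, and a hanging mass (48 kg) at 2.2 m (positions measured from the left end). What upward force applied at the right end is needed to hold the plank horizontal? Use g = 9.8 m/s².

Choose the left end as the axis so the unknown pivot reaction has zero arm there.
Lamp: 9.6 × 9.8 = 94.08 N down at 1.8 m → arm 1.8 m, τ = 94.08 × 1.8 = 169.3 N·m clockwise.
Sandbag: 9.5 × 9.8 = 93.1 N down at 0.27 m → arm 0.27 m, τ = 93.1 × 0.27 = 25.14 N·m clockwise.
Hanging mass: 48 × 9.8 = 470.4 N down at 2.2 m → arm 2.2 m, τ = 470.4 × 2.2 = 1035 N·m clockwise.
Net moment of the loads = 1229 N·m clockwise.
The upward force F acts at the right end, arm 4.9 m, giving F × 4.9 counterclockwise.
For rotational equilibrium, F × 4.9 = 1229, so F = 1229 / 4.9 = 251 N.

F ≈ 251 N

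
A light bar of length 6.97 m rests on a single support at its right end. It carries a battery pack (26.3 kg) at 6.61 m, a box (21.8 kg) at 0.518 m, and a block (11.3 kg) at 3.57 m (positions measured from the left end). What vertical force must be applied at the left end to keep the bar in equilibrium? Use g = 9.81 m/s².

F ≈ 265 N

About the right end:
Battery pack: 26.3 × 9.81 = 258 N down at 6.61 m → arm 0.36 m, τ = 258 × 0.36 = 92.88 N·m counterclockwise.
Box: 21.8 × 9.81 = 213.9 N down at 0.518 m → arm 6.452 m, τ = 213.9 × 6.452 = 1380 N·m counterclockwise.
Block: 11.3 × 9.81 = 110.9 N down at 3.57 m → arm 3.4 m, τ = 110.9 × 3.4 = 377.1 N·m counterclockwise.
Net moment of the loads = 1850 N·m counterclockwise.
The upward force F acts at the left end, arm 6.97 m, giving F × 6.97 clockwise.
For rotational equilibrium, F × 6.97 = 1850, so F = 1850 / 6.97 = 265 N.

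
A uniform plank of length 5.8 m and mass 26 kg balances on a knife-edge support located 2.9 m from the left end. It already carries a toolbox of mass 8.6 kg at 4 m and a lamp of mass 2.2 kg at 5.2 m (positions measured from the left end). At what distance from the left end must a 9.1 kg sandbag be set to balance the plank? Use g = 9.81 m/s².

Sum moments about the knife-edge support (at 2.9 m from the left end) (the support reaction has zero arm there).
Beam weight: acts at the knife-edge support, moment arm 0 → no torque.
Toolbox: 8.6 × 9.81 = 84.37 N down at 4 m → arm 1.1 m, τ = 84.37 × 1.1 = 92.81 N·m clockwise.
Lamp: 2.2 × 9.81 = 21.58 N down at 5.2 m → arm 2.3 m, τ = 21.58 × 2.3 = 49.63 N·m clockwise.
Net moment of existing loads = 142.4 N·m clockwise.
The sandbag weighs 9.1 × 9.81 = 89.27 N and must supply an equal counterclockwise moment, so its lever arm about the knife-edge support is 142.4 / 89.27 = 1.6 m.
That puts it at 2.9 − 1.6 = 1.3 m from the left end.

x ≈ 1.3 m from the left end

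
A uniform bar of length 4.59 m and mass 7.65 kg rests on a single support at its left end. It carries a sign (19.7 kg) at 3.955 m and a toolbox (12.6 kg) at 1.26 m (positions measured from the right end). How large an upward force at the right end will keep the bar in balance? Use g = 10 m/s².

Sum moments about the left end (the unknown pivot reaction has zero arm there).
Beam weight: 7.65 × 10 = 76.5 N down at 2.295 m → arm 2.295 m, τ = 76.5 × 2.295 = 175.6 N·m clockwise.
Sign: 19.7 × 10 = 197 N down at 3.955 m → arm 0.635 m, τ = 197 × 0.635 = 125.1 N·m clockwise.
Toolbox: 12.6 × 10 = 126 N down at 1.26 m → arm 3.33 m, τ = 126 × 3.33 = 419.6 N·m clockwise.
Net moment of the loads = 720.3 N·m clockwise.
The upward force F acts at the right end, arm 4.59 m, giving F × 4.59 counterclockwise.
Setting net torque to zero: F × 4.59 = 720.3 → F = 720.3 / 4.59 = 157 N.

F ≈ 157 N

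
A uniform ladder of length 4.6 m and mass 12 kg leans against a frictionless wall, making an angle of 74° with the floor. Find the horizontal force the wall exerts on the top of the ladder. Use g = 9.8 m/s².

Taking torques about the foot of the ladder:
Ladder weight 12×9.8 = 117.6 N acts at 2.3 m along the ladder; its horizontal arm is 2.3·cos74° = 0.634 m → τ = 74.56 N·m clockwise.
Wall normal N acts horizontally at the top; its moment arm is the height L sinθ = 4.6·sin74° = 4.422 m, counterclockwise.
For rotational equilibrium, N × 4.422 = 74.56, so N = 16.9 N.

N_wall ≈ 16.9 N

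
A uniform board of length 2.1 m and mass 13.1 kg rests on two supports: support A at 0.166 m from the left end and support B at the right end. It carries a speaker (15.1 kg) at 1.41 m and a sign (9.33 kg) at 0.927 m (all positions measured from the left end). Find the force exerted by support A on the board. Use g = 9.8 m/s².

R_A ≈ 178 N

Sum moments about support B (its reaction then has zero moment arm).
Beam weight: 13.1 × 9.8 = 128.4 N down at 1.05 m → arm 1.05 m, τ = 128.4 × 1.05 = 134.8 N·m counterclockwise.
Speaker: 15.1 × 9.8 = 148 N down at 1.41 m → arm 0.69 m, τ = 148 × 0.69 = 102.1 N·m counterclockwise.
Sign: 9.33 × 9.8 = 91.43 N down at 0.927 m → arm 1.173 m, τ = 91.43 × 1.173 = 107.2 N·m counterclockwise.
Net load moment about support B = 344.1 N·m counterclockwise.
Reaction R at support A is upward at 0.166 m, arm 1.934 m → moment R × 1.934 clockwise.
Setting net torque to zero: R × 1.934 = 344.1 → R = 178 N.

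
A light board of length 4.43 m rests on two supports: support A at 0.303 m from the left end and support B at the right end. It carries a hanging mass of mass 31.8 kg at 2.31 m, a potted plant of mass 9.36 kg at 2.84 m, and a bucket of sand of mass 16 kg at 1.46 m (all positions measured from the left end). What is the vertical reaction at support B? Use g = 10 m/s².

Sum moments about support A (its reaction then has zero moment arm).
Hanging mass: 31.8 × 10 = 318 N down at 2.31 m → arm 2.007 m, τ = 318 × 2.007 = 638.2 N·m clockwise.
Potted plant: 9.36 × 10 = 93.6 N down at 2.84 m → arm 2.537 m, τ = 93.6 × 2.537 = 237.5 N·m clockwise.
Bucket of sand: 16 × 10 = 160 N down at 1.46 m → arm 1.157 m, τ = 160 × 1.157 = 185.1 N·m clockwise.
Net load moment about support A = 1061 N·m clockwise.
Reaction R at support B is upward at 4.43 m, arm 4.127 m → moment R × 4.127 counterclockwise.
Balancing moments: R × 4.127 = 1061, giving R = 257 N.

R_B ≈ 257 N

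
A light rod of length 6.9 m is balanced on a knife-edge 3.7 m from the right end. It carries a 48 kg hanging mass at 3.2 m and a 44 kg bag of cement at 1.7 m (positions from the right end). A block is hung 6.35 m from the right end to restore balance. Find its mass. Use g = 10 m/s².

About the knife-edge (at 3.7 m from the right end):
Hanging mass: 48 × 10 = 480 N down at 3.2 m → arm 0.5 m, τ = 480 × 0.5 = 240 N·m clockwise.
Bag of cement: 44 × 10 = 440 N down at 1.7 m → arm 2 m, τ = 440 × 2 = 880 N·m clockwise.
Net moment of known loads = 1120 N·m clockwise.
An unknown mass m at 6.35 m has arm 2.65 m; its moment is m·g·2.65 counterclockwise.
Στ = 0 ⇒ m × 10 × 2.65 = 1120 ⇒ m = 1120 / (10 × 2.65) = 42.3 kg.

m ≈ 42.3 kg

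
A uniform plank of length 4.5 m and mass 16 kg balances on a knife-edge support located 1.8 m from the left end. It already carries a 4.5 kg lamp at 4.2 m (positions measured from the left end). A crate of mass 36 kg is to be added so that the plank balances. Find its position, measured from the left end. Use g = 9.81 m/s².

Take moments about the knife-edge support (at 1.8 m from the left end).
Beam weight: 16 × 9.81 = 157 N down at 2.25 m → arm 0.45 m, τ = 157 × 0.45 = 70.65 N·m clockwise.
Lamp: 4.5 × 9.81 = 44.15 N down at 4.2 m → arm 2.4 m, τ = 44.15 × 2.4 = 106 N·m clockwise.
Net moment of existing loads = 176.7 N·m clockwise.
The crate weighs 36 × 9.81 = 353.2 N and must supply an equal counterclockwise moment, so its lever arm about the knife-edge support is 176.7 / 353.2 = 0.5 m.
That puts it at 1.8 − 0.5 = 1.3 m from the left end.

x ≈ 1.3 m from the left end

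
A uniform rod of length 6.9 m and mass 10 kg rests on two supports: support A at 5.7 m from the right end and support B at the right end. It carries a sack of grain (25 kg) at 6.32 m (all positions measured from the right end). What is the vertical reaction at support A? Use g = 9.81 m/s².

R_A ≈ 331 N

Take moments about support B.
Beam weight: 10 × 9.81 = 98.1 N down at 3.45 m → arm 3.45 m, τ = 98.1 × 3.45 = 338.4 N·m counterclockwise.
Sack of grain: 25 × 9.81 = 245.2 N down at 6.32 m → arm 6.32 m, τ = 245.2 × 6.32 = 1550 N·m counterclockwise.
Net load moment about support B = 1888 N·m counterclockwise.
Reaction R at support A is upward at 5.7 m, arm 5.7 m → moment R × 5.7 clockwise.
Στ = 0 ⇒ R × 5.7 = 1888 ⇒ R = 331 N.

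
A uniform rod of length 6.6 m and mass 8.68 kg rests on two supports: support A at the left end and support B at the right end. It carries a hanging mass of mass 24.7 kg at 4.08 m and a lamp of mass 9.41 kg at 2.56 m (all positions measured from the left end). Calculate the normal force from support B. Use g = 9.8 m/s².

R_B ≈ 228 N

Take moments about support A.
Beam weight: 8.68 × 9.8 = 85.06 N down at 3.3 m → arm 3.3 m, τ = 85.06 × 3.3 = 280.7 N·m clockwise.
Hanging mass: 24.7 × 9.8 = 242.1 N down at 4.08 m → arm 4.08 m, τ = 242.1 × 4.08 = 987.8 N·m clockwise.
Lamp: 9.41 × 9.8 = 92.22 N down at 2.56 m → arm 2.56 m, τ = 92.22 × 2.56 = 236.1 N·m clockwise.
Net load moment about support A = 1505 N·m clockwise.
Reaction R at support B is upward at 6.6 m, arm 6.6 m → moment R × 6.6 counterclockwise.
Setting net torque to zero: R × 6.6 = 1505 → R = 228 N.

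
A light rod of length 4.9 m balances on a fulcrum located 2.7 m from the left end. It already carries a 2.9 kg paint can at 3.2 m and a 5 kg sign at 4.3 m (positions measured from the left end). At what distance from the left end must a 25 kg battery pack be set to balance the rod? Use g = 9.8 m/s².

x ≈ 2.32 m from the left end

Take moments about the fulcrum (at 2.7 m from the left end).
Paint can: 2.9 × 9.8 = 28.42 N down at 3.2 m → arm 0.5 m, τ = 28.42 × 0.5 = 14.21 N·m clockwise.
Sign: 5 × 9.8 = 49 N down at 4.3 m → arm 1.6 m, τ = 49 × 1.6 = 78.4 N·m clockwise.
Net moment of existing loads = 92.61 N·m clockwise.
The battery pack weighs 25 × 9.8 = 245 N and must supply an equal counterclockwise moment, so its lever arm about the fulcrum is 92.61 / 245 = 0.378 m.
That puts it at 2.7 − 0.378 = 2.32 m from the left end.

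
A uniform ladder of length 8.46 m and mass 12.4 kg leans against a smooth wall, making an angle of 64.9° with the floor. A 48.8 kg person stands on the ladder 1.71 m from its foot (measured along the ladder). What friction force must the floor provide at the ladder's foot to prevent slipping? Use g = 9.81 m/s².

f ≈ 73.8 N

Take moments about the foot of the ladder.
Ladder weight 12.4×9.81 = 121.6 N acts at 4.23 m along the ladder; its horizontal arm is 4.23·cos64.9° = 1.794 m → τ = 218.2 N·m clockwise.
Person: 48.8×9.81 = 478.7 N at 1.71 m → arm 0.7254 m → τ = 347.2 N·m clockwise.
Wall normal N acts horizontally at the top; its moment arm is the height L sinθ = 8.46·sin64.9° = 7.661 m, counterclockwise.
For rotational equilibrium, N × 7.661 = 565.4, so N = 73.8 N.
ΣFx = 0: friction at the foot balances the wall's push, so f = N_wall = 73.8 N.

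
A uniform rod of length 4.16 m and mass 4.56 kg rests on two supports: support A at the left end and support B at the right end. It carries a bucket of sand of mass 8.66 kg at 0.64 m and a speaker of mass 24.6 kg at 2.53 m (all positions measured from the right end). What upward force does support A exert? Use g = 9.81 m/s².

Taking torques about support B:
Beam weight: 4.56 × 9.81 = 44.73 N down at 2.08 m → arm 2.08 m, τ = 44.73 × 2.08 = 93.04 N·m counterclockwise.
Bucket of sand: 8.66 × 9.81 = 84.95 N down at 0.64 m → arm 0.64 m, τ = 84.95 × 0.64 = 54.37 N·m counterclockwise.
Speaker: 24.6 × 9.81 = 241.3 N down at 2.53 m → arm 2.53 m, τ = 241.3 × 2.53 = 610.5 N·m counterclockwise.
Net load moment about support B = 757.9 N·m counterclockwise.
Reaction R at support A is upward at 4.16 m, arm 4.16 m → moment R × 4.16 clockwise.
Balancing moments: R × 4.16 = 757.9, giving R = 182 N.

R_A ≈ 182 N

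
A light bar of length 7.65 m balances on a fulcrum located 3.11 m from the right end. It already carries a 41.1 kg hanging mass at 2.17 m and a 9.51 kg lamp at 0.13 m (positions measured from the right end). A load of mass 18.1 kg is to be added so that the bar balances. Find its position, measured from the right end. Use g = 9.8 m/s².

Choose the fulcrum (at 3.11 m from the right end) as the axis so the support reaction has zero arm there.
Hanging mass: 41.1 × 9.8 = 402.8 N down at 2.17 m → arm 0.94 m, τ = 402.8 × 0.94 = 378.6 N·m clockwise.
Lamp: 9.51 × 9.8 = 93.2 N down at 0.13 m → arm 2.98 m, τ = 93.2 × 2.98 = 277.7 N·m clockwise.
Net moment of existing loads = 656.3 N·m clockwise.
The load weighs 18.1 × 9.8 = 177.4 N and must supply an equal counterclockwise moment, so its lever arm about the fulcrum is 656.3 / 177.4 = 3.7 m.
That puts it at 3.11 + 3.7 = 6.81 m from the right end.

x ≈ 6.81 m from the right end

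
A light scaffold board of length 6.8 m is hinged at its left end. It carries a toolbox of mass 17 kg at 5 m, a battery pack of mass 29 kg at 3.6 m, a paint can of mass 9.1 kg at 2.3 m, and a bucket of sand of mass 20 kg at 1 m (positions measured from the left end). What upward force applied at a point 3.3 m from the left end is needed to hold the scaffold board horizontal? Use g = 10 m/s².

Sum moments about the left end (the unknown pivot reaction has zero arm there).
Toolbox: 17 × 10 = 170 N down at 5 m → arm 5 m, τ = 170 × 5 = 850 N·m clockwise.
Battery pack: 29 × 10 = 290 N down at 3.6 m → arm 3.6 m, τ = 290 × 3.6 = 1044 N·m clockwise.
Paint can: 9.1 × 10 = 91 N down at 2.3 m → arm 2.3 m, τ = 91 × 2.3 = 209.3 N·m clockwise.
Bucket of sand: 20 × 10 = 200 N down at 1 m → arm 1 m, τ = 200 × 1 = 200 N·m clockwise.
Net moment of the loads = 2303 N·m clockwise.
The upward force F acts at a point 3.3 m from the left end, arm 3.3 m, giving F × 3.3 counterclockwise.
For rotational equilibrium, F × 3.3 = 2303, so F = 2303 / 3.3 = 698 N.

F ≈ 698 N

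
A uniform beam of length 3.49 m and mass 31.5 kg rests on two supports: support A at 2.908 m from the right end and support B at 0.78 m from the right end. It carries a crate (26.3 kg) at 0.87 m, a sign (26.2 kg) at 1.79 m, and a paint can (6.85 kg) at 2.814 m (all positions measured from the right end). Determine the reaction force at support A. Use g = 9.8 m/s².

R_A ≈ 337 N

About support B:
Beam weight: 31.5 × 9.8 = 308.7 N down at 1.745 m → arm 0.965 m, τ = 308.7 × 0.965 = 297.9 N·m counterclockwise.
Crate: 26.3 × 9.8 = 257.7 N down at 0.87 m → arm 0.09 m, τ = 257.7 × 0.09 = 23.19 N·m counterclockwise.
Sign: 26.2 × 9.8 = 256.8 N down at 1.79 m → arm 1.01 m, τ = 256.8 × 1.01 = 259.4 N·m counterclockwise.
Paint can: 6.85 × 9.8 = 67.13 N down at 2.814 m → arm 2.034 m, τ = 67.13 × 2.034 = 136.5 N·m counterclockwise.
Net load moment about support B = 717 N·m counterclockwise.
Reaction R at support A is upward at 2.908 m, arm 2.128 m → moment R × 2.128 clockwise.
Balancing moments: R × 2.128 = 717, giving R = 337 N.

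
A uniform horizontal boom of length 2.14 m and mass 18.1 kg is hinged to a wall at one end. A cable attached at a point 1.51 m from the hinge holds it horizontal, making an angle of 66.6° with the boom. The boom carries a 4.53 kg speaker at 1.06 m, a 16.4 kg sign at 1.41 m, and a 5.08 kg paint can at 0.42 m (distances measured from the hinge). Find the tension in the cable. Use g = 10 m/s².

About the hinge:
Beam weight: 18.1 × 10 = 181 N down at 1.07 m → arm 1.07 m, τ = 181 × 1.07 = 193.7 N·m clockwise.
Speaker: 4.53 × 10 = 45.3 N down at 1.06 m → arm 1.06 m, τ = 45.3 × 1.06 = 48.02 N·m clockwise.
Sign: 16.4 × 10 = 164 N down at 1.41 m → arm 1.41 m, τ = 164 × 1.41 = 231.2 N·m clockwise.
Paint can: 5.08 × 10 = 50.8 N down at 0.42 m → arm 0.42 m, τ = 50.8 × 0.42 = 21.34 N·m clockwise.
Total clockwise load moment = 494.3 N·m.
The cable tension T acts at 1.51 m; only its component perpendicular to the boom, T sinθ, produces torque. sin 66.6° = 0.9178.
Setting net torque to zero: T × 1.51 × 0.9178 = 494.3 → T = 494.3 / 1.386 = 357 N.

T ≈ 357 N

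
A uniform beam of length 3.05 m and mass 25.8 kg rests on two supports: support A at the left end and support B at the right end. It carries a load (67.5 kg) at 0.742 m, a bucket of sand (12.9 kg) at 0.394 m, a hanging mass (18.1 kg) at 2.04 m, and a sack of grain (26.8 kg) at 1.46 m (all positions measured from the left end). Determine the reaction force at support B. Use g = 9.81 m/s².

Sum moments about support A (its reaction then has zero moment arm).
Beam weight: 25.8 × 9.81 = 253.1 N down at 1.525 m → arm 1.525 m, τ = 253.1 × 1.525 = 386 N·m clockwise.
Load: 67.5 × 9.81 = 662.2 N down at 0.742 m → arm 0.742 m, τ = 662.2 × 0.742 = 491.4 N·m clockwise.
Bucket of sand: 12.9 × 9.81 = 126.5 N down at 0.394 m → arm 0.394 m, τ = 126.5 × 0.394 = 49.84 N·m clockwise.
Hanging mass: 18.1 × 9.81 = 177.6 N down at 2.04 m → arm 2.04 m, τ = 177.6 × 2.04 = 362.3 N·m clockwise.
Sack of grain: 26.8 × 9.81 = 262.9 N down at 1.46 m → arm 1.46 m, τ = 262.9 × 1.46 = 383.8 N·m clockwise.
Net load moment about support A = 1673 N·m clockwise.
Reaction R at support B is upward at 3.05 m, arm 3.05 m → moment R × 3.05 counterclockwise.
Setting net torque to zero: R × 3.05 = 1673 → R = 549 N.

R_B ≈ 549 N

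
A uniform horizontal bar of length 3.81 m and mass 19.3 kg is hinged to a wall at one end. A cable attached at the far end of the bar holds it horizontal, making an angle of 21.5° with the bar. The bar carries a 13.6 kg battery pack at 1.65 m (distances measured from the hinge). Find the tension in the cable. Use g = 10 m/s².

T ≈ 424 N

Sum moments about the hinge (the unknown hinge reaction has zero arm there).
Beam weight: 19.3 × 10 = 193 N down at 1.905 m → arm 1.905 m, τ = 193 × 1.905 = 367.7 N·m clockwise.
Battery pack: 13.6 × 10 = 136 N down at 1.65 m → arm 1.65 m, τ = 136 × 1.65 = 224.4 N·m clockwise.
Total clockwise load moment = 592.1 N·m.
The cable tension T acts at 3.81 m; only its component perpendicular to the bar, T sinθ, produces torque. sin 21.5° = 0.3665.
For rotational equilibrium, T × 3.81 × 0.3665 = 592.1, so T = 592.1 / 1.396 = 424 N.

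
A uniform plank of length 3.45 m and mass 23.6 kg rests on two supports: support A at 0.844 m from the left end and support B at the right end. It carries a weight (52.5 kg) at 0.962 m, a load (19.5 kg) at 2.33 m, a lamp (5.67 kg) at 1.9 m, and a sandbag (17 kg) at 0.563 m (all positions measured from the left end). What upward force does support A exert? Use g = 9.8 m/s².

Choose support B as the axis so its reaction then has zero moment arm.
Beam weight: 23.6 × 9.8 = 231.3 N down at 1.725 m → arm 1.725 m, τ = 231.3 × 1.725 = 399 N·m counterclockwise.
Weight: 52.5 × 9.8 = 514.5 N down at 0.962 m → arm 2.488 m, τ = 514.5 × 2.488 = 1280 N·m counterclockwise.
Load: 19.5 × 9.8 = 191.1 N down at 2.33 m → arm 1.12 m, τ = 191.1 × 1.12 = 214 N·m counterclockwise.
Lamp: 5.67 × 9.8 = 55.57 N down at 1.9 m → arm 1.55 m, τ = 55.57 × 1.55 = 86.13 N·m counterclockwise.
Sandbag: 17 × 9.8 = 166.6 N down at 0.563 m → arm 2.887 m, τ = 166.6 × 2.887 = 481 N·m counterclockwise.
Net load moment about support B = 2460 N·m counterclockwise.
Reaction R at support A is upward at 0.844 m, arm 2.606 m → moment R × 2.606 clockwise.
For rotational equilibrium, R × 2.606 = 2460, so R = 944 N.

R_A ≈ 944 N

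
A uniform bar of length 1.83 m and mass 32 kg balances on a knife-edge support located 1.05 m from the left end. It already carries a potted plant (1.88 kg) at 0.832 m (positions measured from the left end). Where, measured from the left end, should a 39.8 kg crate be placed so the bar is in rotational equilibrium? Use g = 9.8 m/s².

x ≈ 1.17 m from the left end

Taking torques about the knife-edge support (at 1.05 m from the left end):
Beam weight: 32 × 9.8 = 313.6 N down at 0.915 m → arm 0.135 m, τ = 313.6 × 0.135 = 42.34 N·m counterclockwise.
Potted plant: 1.88 × 9.8 = 18.42 N down at 0.832 m → arm 0.218 m, τ = 18.42 × 0.218 = 4.016 N·m counterclockwise.
Net moment of existing loads = 46.36 N·m counterclockwise.
The crate weighs 39.8 × 9.8 = 390 N and must supply an equal clockwise moment, so its lever arm about the knife-edge support is 46.36 / 390 = 0.119 m.
That puts it at 1.05 + 0.119 = 1.17 m from the left end.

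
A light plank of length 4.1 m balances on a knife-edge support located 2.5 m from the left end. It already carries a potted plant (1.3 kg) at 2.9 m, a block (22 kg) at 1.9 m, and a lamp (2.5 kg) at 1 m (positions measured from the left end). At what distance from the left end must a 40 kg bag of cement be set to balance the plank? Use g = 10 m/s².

Taking torques about the knife-edge support (at 2.5 m from the left end):
Potted plant: 1.3 × 10 = 13 N down at 2.9 m → arm 0.4 m, τ = 13 × 0.4 = 5.2 N·m clockwise.
Block: 22 × 10 = 220 N down at 1.9 m → arm 0.6 m, τ = 220 × 0.6 = 132 N·m counterclockwise.
Lamp: 2.5 × 10 = 25 N down at 1 m → arm 1.5 m, τ = 25 × 1.5 = 37.5 N·m counterclockwise.
Net moment of existing loads = 164.3 N·m counterclockwise.
The bag of cement weighs 40 × 10 = 400 N and must supply an equal clockwise moment, so its lever arm about the knife-edge support is 164.3 / 400 = 0.411 m.
That puts it at 2.5 + 0.411 = 2.91 m from the left end.

x ≈ 2.91 m from the left end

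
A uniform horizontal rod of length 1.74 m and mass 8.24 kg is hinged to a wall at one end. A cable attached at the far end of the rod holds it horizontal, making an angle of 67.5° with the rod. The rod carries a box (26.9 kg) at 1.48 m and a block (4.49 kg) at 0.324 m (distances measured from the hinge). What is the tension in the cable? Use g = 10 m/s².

T ≈ 301 N

Sum moments about the hinge (the unknown hinge reaction has zero arm there).
Beam weight: 8.24 × 10 = 82.4 N down at 0.87 m → arm 0.87 m, τ = 82.4 × 0.87 = 71.69 N·m clockwise.
Box: 26.9 × 10 = 269 N down at 1.48 m → arm 1.48 m, τ = 269 × 1.48 = 398.1 N·m clockwise.
Block: 4.49 × 10 = 44.9 N down at 0.324 m → arm 0.324 m, τ = 44.9 × 0.324 = 14.55 N·m clockwise.
Total clockwise load moment = 484.3 N·m.
The cable tension T acts at 1.74 m; only its component perpendicular to the rod, T sinθ, produces torque. sin 67.5° = 0.9239.
Setting net torque to zero: T × 1.74 × 0.9239 = 484.3 → T = 484.3 / 1.608 = 301 N.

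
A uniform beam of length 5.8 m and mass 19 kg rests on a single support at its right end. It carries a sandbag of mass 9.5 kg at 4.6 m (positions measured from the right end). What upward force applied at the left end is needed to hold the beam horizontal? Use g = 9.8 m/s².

Taking torques about the right end:
Beam weight: 19 × 9.8 = 186.2 N down at 2.9 m → arm 2.9 m, τ = 186.2 × 2.9 = 540 N·m counterclockwise.
Sandbag: 9.5 × 9.8 = 93.1 N down at 4.6 m → arm 4.6 m, τ = 93.1 × 4.6 = 428.3 N·m counterclockwise.
Net moment of the loads = 968.3 N·m counterclockwise.
The upward force F acts at the left end, arm 5.8 m, giving F × 5.8 clockwise.
Στ = 0 ⇒ F × 5.8 = 968.3 ⇒ F = 968.3 / 5.8 = 167 N.

F ≈ 167 N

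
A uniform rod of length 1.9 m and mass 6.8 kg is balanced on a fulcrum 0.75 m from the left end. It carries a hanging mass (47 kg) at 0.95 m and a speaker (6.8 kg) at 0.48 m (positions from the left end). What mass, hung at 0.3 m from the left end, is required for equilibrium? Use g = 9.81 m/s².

m ≈ 19.8 kg

Choose the fulcrum (at 0.75 m from the left end) as the axis so the support reaction has zero arm there.
Beam weight: 6.8 × 9.81 = 66.71 N down at 0.95 m → arm 0.2 m, τ = 66.71 × 0.2 = 13.34 N·m clockwise.
Hanging mass: 47 × 9.81 = 461.1 N down at 0.95 m → arm 0.2 m, τ = 461.1 × 0.2 = 92.22 N·m clockwise.
Speaker: 6.8 × 9.81 = 66.71 N down at 0.48 m → arm 0.27 m, τ = 66.71 × 0.27 = 18.01 N·m counterclockwise.
Net moment of known loads = 87.55 N·m clockwise.
An unknown mass m at 0.3 m has arm 0.45 m; its moment is m·g·0.45 counterclockwise.
For rotational equilibrium, m × 9.81 × 0.45 = 87.55, so m = 87.55 / (9.81 × 0.45) = 19.8 kg.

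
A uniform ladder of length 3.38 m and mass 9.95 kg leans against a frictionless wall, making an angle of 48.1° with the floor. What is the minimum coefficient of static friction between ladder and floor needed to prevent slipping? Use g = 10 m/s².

Taking torques about the foot of the ladder:
Ladder weight 9.95×10 = 99.5 N acts at 1.69 m along the ladder; its horizontal arm is 1.69·cos48.1° = 1.129 m → τ = 112.3 N·m clockwise.
Wall normal N acts horizontally at the top; its moment arm is the height L sinθ = 3.38·sin48.1° = 2.516 m, counterclockwise.
Στ = 0 ⇒ N × 2.516 = 112.3 ⇒ N = 44.63 N.
ΣFx = 0 ⇒ f = N_wall = 44.63 N. ΣFy = 0 ⇒ N_floor = 99.5 N.
μ_min = f / N_floor = 44.63 / 99.5 = 0.449.

μ_min ≈ 0.449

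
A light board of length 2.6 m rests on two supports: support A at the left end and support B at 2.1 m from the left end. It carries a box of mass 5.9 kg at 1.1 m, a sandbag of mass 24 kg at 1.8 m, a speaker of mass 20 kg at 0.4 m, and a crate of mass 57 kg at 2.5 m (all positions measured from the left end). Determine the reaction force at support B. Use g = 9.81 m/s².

R_B ≈ 935 N

Taking torques about support A:
Box: 5.9 × 9.81 = 57.88 N down at 1.1 m → arm 1.1 m, τ = 57.88 × 1.1 = 63.67 N·m clockwise.
Sandbag: 24 × 9.81 = 235.4 N down at 1.8 m → arm 1.8 m, τ = 235.4 × 1.8 = 423.7 N·m clockwise.
Speaker: 20 × 9.81 = 196.2 N down at 0.4 m → arm 0.4 m, τ = 196.2 × 0.4 = 78.48 N·m clockwise.
Crate: 57 × 9.81 = 559.2 N down at 2.5 m → arm 2.5 m, τ = 559.2 × 2.5 = 1398 N·m clockwise.
Net load moment about support A = 1964 N·m clockwise.
Reaction R at support B is upward at 2.1 m, arm 2.1 m → moment R × 2.1 counterclockwise.
Balancing moments: R × 2.1 = 1964, giving R = 935 N.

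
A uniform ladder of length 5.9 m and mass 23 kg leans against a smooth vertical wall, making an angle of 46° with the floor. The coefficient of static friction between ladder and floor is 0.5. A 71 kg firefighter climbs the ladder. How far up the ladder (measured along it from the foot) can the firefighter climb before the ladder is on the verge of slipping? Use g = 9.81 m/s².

d ≈ 3.09 m

Choose the foot of the ladder as the axis so the floor normal and friction both act there and drop out.
Ladder weight 23×9.81 = 225.6 N acts at 2.95 m along the ladder; its horizontal arm is 2.95·cos46° = 2.049 m → τ = 462.3 N·m clockwise.
Firefighter weight 71×9.81 = 696.5 N at distance d → arm d·cos46° → τ = 696.5·d·0.6947 clockwise.
Wall normal N at the top has arm L sinθ = 4.244 m counterclockwise, so Στ = 0 gives N·4.244 = 462.3 + 483.9·d.
ΣFy = 0 ⇒ N_floor = 922.1 N, so the maximum friction is μ_s·N_floor = 0.5×922.1 = 461.1 N. ΣFx = 0 ⇒ N_wall = f, so at the slipping point N = 461.1 N.
Substituting: 461.1×4.244 = 462.3 + 483.9·d ⇒ d = (1957 − 462.3) / 483.9 = 3.09 m.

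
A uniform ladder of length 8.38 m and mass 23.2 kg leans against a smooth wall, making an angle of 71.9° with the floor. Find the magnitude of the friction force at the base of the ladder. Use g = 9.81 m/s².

Choose the foot of the ladder as the axis so the floor normal and friction both act there and drop out.
Ladder weight 23.2×9.81 = 227.6 N acts at 4.19 m along the ladder; its horizontal arm is 4.19·cos71.9° = 1.302 m → τ = 296.3 N·m clockwise.
Wall normal N acts horizontally at the top; its moment arm is the height L sinθ = 8.38·sin71.9° = 7.965 m, counterclockwise.
Balancing moments: N × 7.965 = 296.3, giving N = 37.2 N.
ΣFx = 0: friction at the foot balances the wall's push, so f = N_wall = 37.2 N.

f ≈ 37.2 N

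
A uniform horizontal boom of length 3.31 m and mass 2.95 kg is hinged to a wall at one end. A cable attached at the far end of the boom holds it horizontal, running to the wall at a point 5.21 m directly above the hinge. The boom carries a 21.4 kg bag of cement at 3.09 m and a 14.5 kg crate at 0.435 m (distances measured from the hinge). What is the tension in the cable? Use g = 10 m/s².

T ≈ 277 N

About the hinge:
Beam weight: 2.95 × 10 = 29.5 N down at 1.655 m → arm 1.655 m, τ = 29.5 × 1.655 = 48.82 N·m clockwise.
Bag of cement: 21.4 × 10 = 214 N down at 3.09 m → arm 3.09 m, τ = 214 × 3.09 = 661.3 N·m clockwise.
Crate: 14.5 × 10 = 145 N down at 0.435 m → arm 0.435 m, τ = 145 × 0.435 = 63.08 N·m clockwise.
Total clockwise load moment = 773.2 N·m.
The cable tension T acts at 3.31 m; only its component perpendicular to the boom, T sinθ, produces torque. sinθ = h/√(h²+d²) = 5.21/√(5.21²+3.31²) = 0.8441.
Setting net torque to zero: T × 3.31 × 0.8441 = 773.2 → T = 773.2 / 2.794 = 277 N.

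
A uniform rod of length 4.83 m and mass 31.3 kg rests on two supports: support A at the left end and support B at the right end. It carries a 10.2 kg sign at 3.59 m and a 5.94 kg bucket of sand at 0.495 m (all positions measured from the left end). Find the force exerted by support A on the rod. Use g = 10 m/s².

Choose support B as the axis so its reaction then has zero moment arm.
Beam weight: 31.3 × 10 = 313 N down at 2.415 m → arm 2.415 m, τ = 313 × 2.415 = 755.9 N·m counterclockwise.
Sign: 10.2 × 10 = 102 N down at 3.59 m → arm 1.24 m, τ = 102 × 1.24 = 126.5 N·m counterclockwise.
Bucket of sand: 5.94 × 10 = 59.4 N down at 0.495 m → arm 4.335 m, τ = 59.4 × 4.335 = 257.5 N·m counterclockwise.
Net load moment about support B = 1140 N·m counterclockwise.
Reaction R at support A is upward at 0 m, arm 4.83 m → moment R × 4.83 clockwise.
Setting net torque to zero: R × 4.83 = 1140 → R = 236 N.

R_A ≈ 236 N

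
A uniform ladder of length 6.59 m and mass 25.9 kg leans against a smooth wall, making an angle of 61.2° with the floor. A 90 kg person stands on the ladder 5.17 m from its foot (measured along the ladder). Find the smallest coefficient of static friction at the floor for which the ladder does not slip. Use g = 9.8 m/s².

μ_min ≈ 0.396

Take moments about the foot of the ladder.
Ladder weight 25.9×9.8 = 253.8 N acts at 3.295 m along the ladder; its horizontal arm is 3.295·cos61.2° = 1.587 m → τ = 402.8 N·m clockwise.
Person: 90×9.8 = 882 N at 5.17 m → arm 2.491 m → τ = 2197 N·m clockwise.
Wall normal N acts horizontally at the top; its moment arm is the height L sinθ = 6.59·sin61.2° = 5.775 m, counterclockwise.
Setting net torque to zero: N × 5.775 = 2600 → N = 450.2 N.
ΣFx = 0 ⇒ f = N_wall = 450.2 N. ΣFy = 0 ⇒ N_floor = 1136 N.
μ_min = f / N_floor = 450.2 / 1136 = 0.396.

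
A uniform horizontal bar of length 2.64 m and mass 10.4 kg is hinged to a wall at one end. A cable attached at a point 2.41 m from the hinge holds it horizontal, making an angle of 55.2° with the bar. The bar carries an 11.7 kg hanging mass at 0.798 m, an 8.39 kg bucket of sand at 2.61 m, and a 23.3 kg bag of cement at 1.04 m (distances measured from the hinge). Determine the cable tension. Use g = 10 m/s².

About the hinge:
Beam weight: 10.4 × 10 = 104 N down at 1.32 m → arm 1.32 m, τ = 104 × 1.32 = 137.3 N·m clockwise.
Hanging mass: 11.7 × 10 = 117 N down at 0.798 m → arm 0.798 m, τ = 117 × 0.798 = 93.37 N·m clockwise.
Bucket of sand: 8.39 × 10 = 83.9 N down at 2.61 m → arm 2.61 m, τ = 83.9 × 2.61 = 219 N·m clockwise.
Bag of cement: 23.3 × 10 = 233 N down at 1.04 m → arm 1.04 m, τ = 233 × 1.04 = 242.3 N·m clockwise.
Total clockwise load moment = 692 N·m.
The cable tension T acts at 2.41 m; only its component perpendicular to the bar, T sinθ, produces torque. sin 55.2° = 0.8211.
For rotational equilibrium, T × 2.41 × 0.8211 = 692, so T = 692 / 1.979 = 350 N.

T ≈ 350 N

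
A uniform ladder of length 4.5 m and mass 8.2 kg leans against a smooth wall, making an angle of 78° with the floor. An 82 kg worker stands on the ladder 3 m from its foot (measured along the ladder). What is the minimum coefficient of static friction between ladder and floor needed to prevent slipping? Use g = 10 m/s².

About the foot of the ladder:
Ladder weight 8.2×10 = 82 N acts at 2.25 m along the ladder; its horizontal arm is 2.25·cos78° = 0.4678 m → τ = 38.36 N·m clockwise.
Worker: 82×10 = 820 N at 3 m → arm 0.6237 m → τ = 511.4 N·m clockwise.
Wall normal N acts horizontally at the top; its moment arm is the height L sinθ = 4.5·sin78° = 4.402 m, counterclockwise.
Balancing moments: N × 4.402 = 549.8, giving N = 124.9 N.
ΣFx = 0 ⇒ f = N_wall = 124.9 N. ΣFy = 0 ⇒ N_floor = 902 N.
μ_min = f / N_floor = 124.9 / 902 = 0.138.

μ_min ≈ 0.138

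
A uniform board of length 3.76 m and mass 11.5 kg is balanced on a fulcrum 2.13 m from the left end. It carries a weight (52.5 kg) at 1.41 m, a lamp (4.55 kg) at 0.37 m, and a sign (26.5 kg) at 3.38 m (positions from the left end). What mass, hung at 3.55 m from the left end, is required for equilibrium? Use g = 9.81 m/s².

Choose the fulcrum (at 2.13 m from the left end) as the axis so the support reaction has zero arm there.
Beam weight: 11.5 × 9.81 = 112.8 N down at 1.88 m → arm 0.25 m, τ = 112.8 × 0.25 = 28.2 N·m counterclockwise.
Weight: 52.5 × 9.81 = 515 N down at 1.41 m → arm 0.72 m, τ = 515 × 0.72 = 370.8 N·m counterclockwise.
Lamp: 4.55 × 9.81 = 44.64 N down at 0.37 m → arm 1.76 m, τ = 44.64 × 1.76 = 78.57 N·m counterclockwise.
Sign: 26.5 × 9.81 = 260 N down at 3.38 m → arm 1.25 m, τ = 260 × 1.25 = 325 N·m clockwise.
Net moment of known loads = 152.6 N·m counterclockwise.
An unknown mass m at 3.55 m has arm 1.42 m; its moment is m·g·1.42 clockwise.
For rotational equilibrium, m × 9.81 × 1.42 = 152.6, so m = 152.6 / (9.81 × 1.42) = 11 kg.

m ≈ 11 kg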